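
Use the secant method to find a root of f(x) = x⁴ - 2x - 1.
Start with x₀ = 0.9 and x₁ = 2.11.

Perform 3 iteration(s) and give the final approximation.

f(x) = x⁴ - 2x - 1
x₀ = 0.9, x₁ = 2.11

Secant formula: x_{n+1} = x_n - f(x_n)(x_n - x_{n-1})/(f(x_n) - f(x_{n-1}))

Iteration 1:
  f(0.900000) = -2.143900
  f(2.110000) = 14.601194
  x_2 = 2.110000 - 14.601194×(2.110000 - 0.900000)/(14.601194 - (-2.143900))
       = 1.054918
Iteration 2:
  f(2.110000) = 14.601194
  f(1.054918) = -1.871396
  x_3 = 1.054918 - (-1.871396)×(1.054918 - 2.110000)/(-1.871396 - 14.601194)
       = 1.174782
Iteration 3:
  f(1.054918) = -1.871396
  f(1.174782) = -1.444851
  x_4 = 1.174782 - (-1.444851)×(1.174782 - 1.054918)/(-1.444851 - (-1.871396))
       = 1.580803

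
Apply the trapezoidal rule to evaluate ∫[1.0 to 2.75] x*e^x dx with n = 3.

f(x) = x*e^x
a = 1.0, b = 2.75, n = 3
h = (b - a)/n = 0.583333

Trapezoidal rule: (h/2)[f(x₀) + 2f(x₁) + 2f(x₂) + ... + f(xₙ)]

x_0 = 1.0000, f(x_0) = 2.718282, coefficient = 1
x_1 = 1.5833, f(x_1) = 7.712679, coefficient = 2
x_2 = 2.1667, f(x_2) = 18.913133, coefficient = 2
x_3 = 2.7500, f(x_3) = 43.017238, coefficient = 1

I ≈ (0.583333/2) × 98.987145 = 28.871251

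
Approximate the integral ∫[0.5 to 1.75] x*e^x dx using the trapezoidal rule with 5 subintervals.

f(x) = x*e^x
a = 0.5, b = 1.75, n = 5
h = (b - a)/n = 0.250000

Trapezoidal rule: (h/2)[f(x₀) + 2f(x₁) + 2f(x₂) + ... + f(xₙ)]

x_0 = 0.5000, f(x_0) = 0.824361, coefficient = 1
x_1 = 0.7500, f(x_1) = 1.587750, coefficient = 2
x_2 = 1.0000, f(x_2) = 2.718282, coefficient = 2
x_3 = 1.2500, f(x_3) = 4.362929, coefficient = 2
x_4 = 1.5000, f(x_4) = 6.722534, coefficient = 2
x_5 = 1.7500, f(x_5) = 10.070555, coefficient = 1

I ≈ (0.250000/2) × 41.677904 = 5.209738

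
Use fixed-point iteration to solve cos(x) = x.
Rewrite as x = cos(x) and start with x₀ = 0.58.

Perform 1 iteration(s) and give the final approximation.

Equation: cos(x) = x
Fixed-point form: x = cos(x)
x₀ = 0.58

x_1 = g(0.580000) = 0.836463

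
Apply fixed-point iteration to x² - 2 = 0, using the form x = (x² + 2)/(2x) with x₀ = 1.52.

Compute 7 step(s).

Equation: x² - 2 = 0
Fixed-point form: x = (x² + 2)/(2x)
x₀ = 1.52

x_1 = g(1.520000) = 1.417895
x_2 = g(1.417895) = 1.414218
x_3 = g(1.414218) = 1.414214
x_4 = g(1.414214) = 1.414214
x_5 = g(1.414214) = 1.414214
x_6 = g(1.414214) = 1.414214
x_7 = g(1.414214) = 1.414214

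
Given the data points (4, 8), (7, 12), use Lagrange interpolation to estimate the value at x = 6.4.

Lagrange interpolation formula:
P(x) = Σ yᵢ × Lᵢ(x)
where Lᵢ(x) = Π_{j≠i} (x - xⱼ)/(xᵢ - xⱼ)

L_0(6.4) = (6.4 - 7)/(4 - 7) = 0.200000
L_1(6.4) = (6.4 - 4)/(7 - 4) = 0.800000

P(6.4) = 8×L_0(6.4) + 12×L_1(6.4)
P(6.4) = 11.200000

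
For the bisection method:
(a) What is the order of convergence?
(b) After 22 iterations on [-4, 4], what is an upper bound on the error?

(a) Bisection has linear (order 1) convergence; the error is halved each step.

(b) Error bound = (b-a)/2^n = (4 - (-4))/2^{22}
    = 8/2^{22}

(a) 1 (linear); (b) error ≤ 1.91e-06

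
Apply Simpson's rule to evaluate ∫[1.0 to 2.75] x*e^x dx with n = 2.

f(x) = x*e^x
a = 1.0, b = 2.75, n = 2
h = (b - a)/n = 0.875000

Simpson's rule: (h/3)[f(x₀) + 4f(x₁) + 2f(x₂) + ... + f(xₙ)]

x_0 = 1.0000, f(x_0) = 2.718282, coefficient = 1
x_1 = 1.8750, f(x_1) = 12.226536, coefficient = 4
x_2 = 2.7500, f(x_2) = 43.017238, coefficient = 1

I ≈ (0.875000/3) × 94.641663 = 27.603818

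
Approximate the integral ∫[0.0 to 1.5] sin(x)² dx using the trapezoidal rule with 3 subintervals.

f(x) = sin(x)²
a = 0.0, b = 1.5, n = 3
h = (b - a)/n = 0.500000

Trapezoidal rule: (h/2)[f(x₀) + 2f(x₁) + 2f(x₂) + ... + f(xₙ)]

x_0 = 0.0000, f(x_0) = 0.000000, coefficient = 1
x_1 = 0.5000, f(x_1) = 0.229849, coefficient = 2
x_2 = 1.0000, f(x_2) = 0.708073, coefficient = 2
x_3 = 1.5000, f(x_3) = 0.994996, coefficient = 1

I ≈ (0.500000/2) × 2.870841 = 0.717710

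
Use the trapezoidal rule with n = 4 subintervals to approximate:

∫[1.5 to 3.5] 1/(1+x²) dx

f(x) = 1/(1+x²)
a = 1.5, b = 3.5, n = 4
h = (b - a)/n = 0.500000

Trapezoidal rule: (h/2)[f(x₀) + 2f(x₁) + 2f(x₂) + ... + f(xₙ)]

x_0 = 1.5000, f(x_0) = 0.307692, coefficient = 1
x_1 = 2.0000, f(x_1) = 0.200000, coefficient = 2
x_2 = 2.5000, f(x_2) = 0.137931, coefficient = 2
x_3 = 3.0000, f(x_3) = 0.100000, coefficient = 2
x_4 = 3.5000, f(x_4) = 0.075472, coefficient = 1

I ≈ (0.500000/2) × 1.259026 = 0.314757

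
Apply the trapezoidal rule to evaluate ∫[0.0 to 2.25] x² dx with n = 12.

f(x) = x²
a = 0.0, b = 2.25, n = 12
h = (b - a)/n = 0.187500

Trapezoidal rule: (h/2)[f(x₀) + 2f(x₁) + 2f(x₂) + ... + f(xₙ)]

x_0 = 0.0000, f(x_0) = 0.000000, coefficient = 1
x_1 = 0.1875, f(x_1) = 0.035156, coefficient = 2
x_2 = 0.3750, f(x_2) = 0.140625, coefficient = 2
x_3 = 0.5625, f(x_3) = 0.316406, coefficient = 2
x_4 = 0.7500, f(x_4) = 0.562500, coefficient = 2
x_5 = 0.9375, f(x_5) = 0.878906, coefficient = 2
x_6 = 1.1250, f(x_6) = 1.265625, coefficient = 2
x_7 = 1.3125, f(x_7) = 1.722656, coefficient = 2
x_8 = 1.5000, f(x_8) = 2.250000, coefficient = 2
x_9 = 1.6875, f(x_9) = 2.847656, coefficient = 2
x_10 = 1.8750, f(x_10) = 3.515625, coefficient = 2
x_11 = 2.0625, f(x_11) = 4.253906, coefficient = 2
x_12 = 2.2500, f(x_12) = 5.062500, coefficient = 1

I ≈ (0.187500/2) × 40.640625 = 3.810059
Exact value: 3.796875
Error: 0.013184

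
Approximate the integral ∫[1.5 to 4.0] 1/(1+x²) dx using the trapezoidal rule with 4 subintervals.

f(x) = 1/(1+x²)
a = 1.5, b = 4.0, n = 4
h = (b - a)/n = 0.625000

Trapezoidal rule: (h/2)[f(x₀) + 2f(x₁) + 2f(x₂) + ... + f(xₙ)]

x_0 = 1.5000, f(x_0) = 0.307692, coefficient = 1
x_1 = 2.1250, f(x_1) = 0.181303, coefficient = 2
x_2 = 2.7500, f(x_2) = 0.116788, coefficient = 2
x_3 = 3.3750, f(x_3) = 0.080706, coefficient = 2
x_4 = 4.0000, f(x_4) = 0.058824, coefficient = 1

I ≈ (0.625000/2) × 1.124111 = 0.351285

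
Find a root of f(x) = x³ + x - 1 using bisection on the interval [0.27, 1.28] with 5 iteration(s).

f(x) = x³ + x - 1
Initial interval: [0.27, 1.28]

Iteration 1:
  c_1 = (0.270000 + 1.280000)/2 = 0.775000
  f(c_1) = f(0.775000) = 0.240484
  f(a) × f(c) < 0, new interval: [0.270000, 0.775000]
Iteration 2:
  c_2 = (0.270000 + 0.775000)/2 = 0.522500
  f(c_2) = f(0.522500) = -0.334854
  f(a) × f(c) ≥ 0, new interval: [0.522500, 0.775000]
Iteration 3:
  c_3 = (0.522500 + 0.775000)/2 = 0.648750
  f(c_3) = f(0.648750) = -0.078206
  f(a) × f(c) ≥ 0, new interval: [0.648750, 0.775000]
Iteration 4:
  c_4 = (0.648750 + 0.775000)/2 = 0.711875
  f(c_4) = f(0.711875) = 0.072629
  f(a) × f(c) < 0, new interval: [0.648750, 0.711875]
Iteration 5:
  c_5 = (0.648750 + 0.711875)/2 = 0.680312
  f(c_5) = f(0.680312) = -0.004822
  f(a) × f(c) ≥ 0, new interval: [0.680312, 0.711875]

After 5 iteration(s), the approximation is c_5 = 0.680312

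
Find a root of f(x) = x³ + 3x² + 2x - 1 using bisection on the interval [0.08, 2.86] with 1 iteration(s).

f(x) = x³ + 3x² + 2x - 1
Initial interval: [0.08, 2.86]

Iteration 1:
  c_1 = (0.080000 + 2.860000)/2 = 1.470000
  f(c_1) = f(1.470000) = 11.599223
  f(a) × f(c) < 0, new interval: [0.080000, 1.470000]

After 1 iteration(s), the approximation is c_1 = 1.470000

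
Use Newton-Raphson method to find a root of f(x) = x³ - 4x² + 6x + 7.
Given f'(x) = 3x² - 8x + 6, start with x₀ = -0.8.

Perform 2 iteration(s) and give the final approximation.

f(x) = x³ - 4x² + 6x + 7
f'(x) = 3x² - 8x + 6
x₀ = -0.8

Newton-Raphson formula: x_{n+1} = x_n - f(x_n)/f'(x_n)

Iteration 1:
  f(-0.800000) = -0.872000
  f'(-0.800000) = 14.320000
  x_1 = -0.800000 - (-0.872000)/14.320000 = -0.739106
Iteration 2:
  f(-0.739106) = -0.023506
  f'(-0.739106) = 13.551683
  x_2 = -0.739106 - (-0.023506)/13.551683 = -0.737372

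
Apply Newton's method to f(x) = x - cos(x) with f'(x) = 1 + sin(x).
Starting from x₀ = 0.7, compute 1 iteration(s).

f(x) = x - cos(x)
f'(x) = 1 + sin(x)
x₀ = 0.7

Newton-Raphson formula: x_{n+1} = x_n - f(x_n)/f'(x_n)

Iteration 1:
  f(0.700000) = -0.064842
  f'(0.700000) = 1.644218
  x_1 = 0.700000 - (-0.064842)/1.644218 = 0.739436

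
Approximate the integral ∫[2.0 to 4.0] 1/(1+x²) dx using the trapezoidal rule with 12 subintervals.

f(x) = 1/(1+x²)
a = 2.0, b = 4.0, n = 12
h = (b - a)/n = 0.166667

Trapezoidal rule: (h/2)[f(x₀) + 2f(x₁) + 2f(x₂) + ... + f(xₙ)]

x_0 = 2.0000, f(x_0) = 0.200000, coefficient = 1
x_1 = 2.1667, f(x_1) = 0.175610, coefficient = 2
x_2 = 2.3333, f(x_2) = 0.155172, coefficient = 2
x_3 = 2.5000, f(x_3) = 0.137931, coefficient = 2
x_4 = 2.6667, f(x_4) = 0.123288, coefficient = 2
x_5 = 2.8333, f(x_5) = 0.110769, coefficient = 2
x_6 = 3.0000, f(x_6) = 0.100000, coefficient = 2
x_7 = 3.1667, f(x_7) = 0.090680, coefficient = 2
x_8 = 3.3333, f(x_8) = 0.082569, coefficient = 2
x_9 = 3.5000, f(x_9) = 0.075472, coefficient = 2
x_10 = 3.6667, f(x_10) = 0.069231, coefficient = 2
x_11 = 3.8333, f(x_11) = 0.063717, coefficient = 2
x_12 = 4.0000, f(x_12) = 0.058824, coefficient = 1

I ≈ (0.166667/2) × 2.627700 = 0.218975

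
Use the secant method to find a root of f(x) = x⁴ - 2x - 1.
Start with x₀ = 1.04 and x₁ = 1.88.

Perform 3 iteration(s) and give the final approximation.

f(x) = x⁴ - 2x - 1
x₀ = 1.04, x₁ = 1.88

Secant formula: x_{n+1} = x_n - f(x_n)(x_n - x_{n-1})/(f(x_n) - f(x_{n-1}))

Iteration 1:
  f(1.040000) = -1.910141
  f(1.880000) = 7.731983
  x_2 = 1.880000 - 7.731983×(1.880000 - 1.040000)/(7.731983 - (-1.910141))
       = 1.206407
Iteration 2:
  f(1.880000) = 7.731983
  f(1.206407) = -1.294572
  x_3 = 1.206407 - (-1.294572)×(1.206407 - 1.880000)/(-1.294572 - 7.731983)
       = 1.303013
Iteration 3:
  f(1.206407) = -1.294572
  f(1.303013) = -0.723358
  x_4 = 1.303013 - (-0.723358)×(1.303013 - 1.206407)/(-0.723358 - (-1.294572))
       = 1.425349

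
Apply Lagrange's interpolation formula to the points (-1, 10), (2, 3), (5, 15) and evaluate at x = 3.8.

Lagrange interpolation formula:
P(x) = Σ yᵢ × Lᵢ(x)
where Lᵢ(x) = Π_{j≠i} (x - xⱼ)/(xᵢ - xⱼ)

L_0(3.8) = (3.8 - 2)/(-1 - 2) × (3.8 - 5)/(-1 - 5) = -0.120000
L_1(3.8) = (3.8 - (-1))/(2 - (-1)) × (3.8 - 5)/(2 - 5) = 0.640000
L_2(3.8) = (3.8 - (-1))/(5 - (-1)) × (3.8 - 2)/(5 - 2) = 0.480000

P(3.8) = 10×L_0(3.8) + 3×L_1(3.8) + 15×L_2(3.8)
P(3.8) = 7.920000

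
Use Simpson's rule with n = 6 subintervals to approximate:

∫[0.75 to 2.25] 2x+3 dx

f(x) = 2x+3
a = 0.75, b = 2.25, n = 6
h = (b - a)/n = 0.250000

Simpson's rule: (h/3)[f(x₀) + 4f(x₁) + 2f(x₂) + ... + f(xₙ)]

x_0 = 0.7500, f(x_0) = 4.500000, coefficient = 1
x_1 = 1.0000, f(x_1) = 5.000000, coefficient = 4
x_2 = 1.2500, f(x_2) = 5.500000, coefficient = 2
x_3 = 1.5000, f(x_3) = 6.000000, coefficient = 4
x_4 = 1.7500, f(x_4) = 6.500000, coefficient = 2
x_5 = 2.0000, f(x_5) = 7.000000, coefficient = 4
x_6 = 2.2500, f(x_6) = 7.500000, coefficient = 1

I ≈ (0.250000/3) × 108.000000 = 9.000000
Exact value: 9.000000
Error: 0.000000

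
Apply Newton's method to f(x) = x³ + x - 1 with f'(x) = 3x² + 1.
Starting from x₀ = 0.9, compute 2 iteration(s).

f(x) = x³ + x - 1
f'(x) = 3x² + 1
x₀ = 0.9

Newton-Raphson formula: x_{n+1} = x_n - f(x_n)/f'(x_n)

Iteration 1:
  f(0.900000) = 0.629000
  f'(0.900000) = 3.430000
  x_1 = 0.900000 - 0.629000/3.430000 = 0.716618
Iteration 2:
  f(0.716618) = 0.084631
  f'(0.716618) = 2.540624
  x_2 = 0.716618 - 0.084631/2.540624 = 0.683307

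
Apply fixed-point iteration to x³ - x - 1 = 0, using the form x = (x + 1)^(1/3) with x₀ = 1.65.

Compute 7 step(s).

Equation: x³ - x - 1 = 0
Fixed-point form: x = (x + 1)^(1/3)
x₀ = 1.65

x_1 = g(1.650000) = 1.383828
x_2 = g(1.383828) = 1.335852
x_3 = g(1.335852) = 1.326829
x_4 = g(1.326829) = 1.325119
x_5 = g(1.325119) = 1.324794
x_6 = g(1.324794) = 1.324732
x_7 = g(1.324732) = 1.324721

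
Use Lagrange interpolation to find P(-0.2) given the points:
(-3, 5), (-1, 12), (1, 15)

Lagrange interpolation formula:
P(x) = Σ yᵢ × Lᵢ(x)
where Lᵢ(x) = Π_{j≠i} (x - xⱼ)/(xᵢ - xⱼ)

L_0(-0.2) = (-0.2 - (-1))/(-3 - (-1)) × (-0.2 - 1)/(-3 - 1) = -0.120000
L_1(-0.2) = (-0.2 - (-3))/(-1 - (-3)) × (-0.2 - 1)/(-1 - 1) = 0.840000
L_2(-0.2) = (-0.2 - (-3))/(1 - (-3)) × (-0.2 - (-1))/(1 - (-1)) = 0.280000

P(-0.2) = 5×L_0(-0.2) + 12×L_1(-0.2) + 15×L_2(-0.2)
P(-0.2) = 13.680000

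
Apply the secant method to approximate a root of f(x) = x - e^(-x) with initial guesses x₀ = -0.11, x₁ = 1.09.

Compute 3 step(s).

f(x) = x - e^(-x)
x₀ = -0.11, x₁ = 1.09

Secant formula: x_{n+1} = x_n - f(x_n)(x_n - x_{n-1})/(f(x_n) - f(x_{n-1}))

Iteration 1:
  f(-0.110000) = -1.226278
  f(1.090000) = 0.753784
  x_2 = 1.090000 - 0.753784×(1.090000 - (-0.110000))/(0.753784 - (-1.226278))
       = 0.633176
Iteration 2:
  f(1.090000) = 0.753784
  f(0.633176) = 0.102273
  x_3 = 0.633176 - 0.102273×(0.633176 - 1.090000)/(0.102273 - 0.753784)
       = 0.561465
Iteration 3:
  f(0.633176) = 0.102273
  f(0.561465) = -0.008909
  x_4 = 0.561465 - (-0.008909)×(0.561465 - 0.633176)/(-0.008909 - 0.102273)
       = 0.567211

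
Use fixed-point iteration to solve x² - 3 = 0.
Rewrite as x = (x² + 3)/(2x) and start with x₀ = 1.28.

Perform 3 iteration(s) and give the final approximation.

Equation: x² - 3 = 0
Fixed-point form: x = (x² + 3)/(2x)
x₀ = 1.28

x_1 = g(1.280000) = 1.811875
x_2 = g(1.811875) = 1.733809
x_3 = g(1.733809) = 1.732052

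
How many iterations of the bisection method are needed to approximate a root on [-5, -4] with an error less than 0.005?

We need (b-a)/2^n ≤ 0.005
(-4 - (-5))/2^n ≤ 0.005
1/2^n ≤ 0.005
2^n ≥ 200
n ≥ log₂(200) = 7.64
n ≥ 8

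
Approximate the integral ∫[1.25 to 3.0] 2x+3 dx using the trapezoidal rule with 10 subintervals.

f(x) = 2x+3
a = 1.25, b = 3.0, n = 10
h = (b - a)/n = 0.175000

Trapezoidal rule: (h/2)[f(x₀) + 2f(x₁) + 2f(x₂) + ... + f(xₙ)]

x_0 = 1.2500, f(x_0) = 5.500000, coefficient = 1
x_1 = 1.4250, f(x_1) = 5.850000, coefficient = 2
x_2 = 1.6000, f(x_2) = 6.200000, coefficient = 2
x_3 = 1.7750, f(x_3) = 6.550000, coefficient = 2
x_4 = 1.9500, f(x_4) = 6.900000, coefficient = 2
x_5 = 2.1250, f(x_5) = 7.250000, coefficient = 2
x_6 = 2.3000, f(x_6) = 7.600000, coefficient = 2
x_7 = 2.4750, f(x_7) = 7.950000, coefficient = 2
x_8 = 2.6500, f(x_8) = 8.300000, coefficient = 2
x_9 = 2.8250, f(x_9) = 8.650000, coefficient = 2
x_10 = 3.0000, f(x_10) = 9.000000, coefficient = 1

I ≈ (0.175000/2) × 145.000000 = 12.687500
Exact value: 12.687500
Error: 0.000000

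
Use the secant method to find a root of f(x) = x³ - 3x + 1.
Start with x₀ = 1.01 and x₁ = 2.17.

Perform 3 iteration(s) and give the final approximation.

f(x) = x³ - 3x + 1
x₀ = 1.01, x₁ = 2.17

Secant formula: x_{n+1} = x_n - f(x_n)(x_n - x_{n-1})/(f(x_n) - f(x_{n-1}))

Iteration 1:
  f(1.010000) = -0.999699
  f(2.170000) = 4.708313
  x_2 = 2.170000 - 4.708313×(2.170000 - 1.010000)/(4.708313 - (-0.999699))
       = 1.213162
Iteration 2:
  f(2.170000) = 4.708313
  f(1.213162) = -0.854000
  x_3 = 1.213162 - (-0.854000)×(1.213162 - 2.170000)/(-0.854000 - 4.708313)
       = 1.360068
Iteration 3:
  f(1.213162) = -0.854000
  f(1.360068) = -0.564370
  x_4 = 1.360068 - (-0.564370)×(1.360068 - 1.213162)/(-0.564370 - (-0.854000))
       = 1.646328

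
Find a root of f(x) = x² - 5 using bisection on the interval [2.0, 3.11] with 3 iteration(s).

f(x) = x² - 5
Initial interval: [2.0, 3.11]

Iteration 1:
  c_1 = (2.000000 + 3.110000)/2 = 2.555000
  f(c_1) = f(2.555000) = 1.528025
  f(a) × f(c) < 0, new interval: [2.000000, 2.555000]
Iteration 2:
  c_2 = (2.000000 + 2.555000)/2 = 2.277500
  f(c_2) = f(2.277500) = 0.187006
  f(a) × f(c) < 0, new interval: [2.000000, 2.277500]
Iteration 3:
  c_3 = (2.000000 + 2.277500)/2 = 2.138750
  f(c_3) = f(2.138750) = -0.425748
  f(a) × f(c) ≥ 0, new interval: [2.138750, 2.277500]

After 3 iteration(s), the approximation is c_3 = 2.138750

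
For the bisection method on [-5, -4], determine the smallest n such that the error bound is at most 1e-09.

We need (b-a)/2^n ≤ 1e-09
(-4 - (-5))/2^n ≤ 1e-09
1/2^n ≤ 1e-09
2^n ≥ 1000000000
n ≥ log₂(1000000000) = 29.90
n ≥ 30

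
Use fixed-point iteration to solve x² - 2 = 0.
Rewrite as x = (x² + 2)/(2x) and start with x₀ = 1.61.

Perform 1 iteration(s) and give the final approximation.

Equation: x² - 2 = 0
Fixed-point form: x = (x² + 2)/(2x)
x₀ = 1.61

x_1 = g(1.610000) = 1.426118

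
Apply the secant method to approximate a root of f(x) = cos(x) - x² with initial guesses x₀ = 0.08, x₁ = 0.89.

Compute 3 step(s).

f(x) = cos(x) - x²
x₀ = 0.08, x₁ = 0.89

Secant formula: x_{n+1} = x_n - f(x_n)(x_n - x_{n-1})/(f(x_n) - f(x_{n-1}))

Iteration 1:
  f(0.080000) = 0.990402
  f(0.890000) = -0.162688
  x_2 = 0.890000 - (-0.162688)×(0.890000 - 0.080000)/(-0.162688 - 0.990402)
       = 0.775718
Iteration 2:
  f(0.890000) = -0.162688
  f(0.775718) = 0.112180
  x_3 = 0.775718 - 0.112180×(0.775718 - 0.890000)/(0.112180 - (-0.162688))
       = 0.822359
Iteration 3:
  f(0.775718) = 0.112180
  f(0.822359) = 0.004220
  x_4 = 0.822359 - 0.004220×(0.822359 - 0.775718)/(0.004220 - 0.112180)
       = 0.824182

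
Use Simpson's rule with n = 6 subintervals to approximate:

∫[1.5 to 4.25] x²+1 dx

f(x) = x²+1
a = 1.5, b = 4.25, n = 6
h = (b - a)/n = 0.458333

Simpson's rule: (h/3)[f(x₀) + 4f(x₁) + 2f(x₂) + ... + f(xₙ)]

x_0 = 1.5000, f(x_0) = 3.250000, coefficient = 1
x_1 = 1.9583, f(x_1) = 4.835069, coefficient = 4
x_2 = 2.4167, f(x_2) = 6.840278, coefficient = 2
x_3 = 2.8750, f(x_3) = 9.265625, coefficient = 4
x_4 = 3.3333, f(x_4) = 12.111111, coefficient = 2
x_5 = 3.7917, f(x_5) = 15.376736, coefficient = 4
x_6 = 4.2500, f(x_6) = 19.062500, coefficient = 1

I ≈ (0.458333/3) × 178.125000 = 27.213542
Exact value: 27.213542
Error: 0.000000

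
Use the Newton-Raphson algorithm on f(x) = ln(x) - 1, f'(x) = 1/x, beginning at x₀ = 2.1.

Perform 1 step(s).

f(x) = ln(x) - 1
f'(x) = 1/x
x₀ = 2.1

Newton-Raphson formula: x_{n+1} = x_n - f(x_n)/f'(x_n)

Iteration 1:
  f(2.100000) = -0.258063
  f'(2.100000) = 0.476190
  x_1 = 2.100000 - (-0.258063)/0.476190 = 2.641932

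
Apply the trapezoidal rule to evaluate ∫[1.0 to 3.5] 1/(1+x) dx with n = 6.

f(x) = 1/(1+x)
a = 1.0, b = 3.5, n = 6
h = (b - a)/n = 0.416667

Trapezoidal rule: (h/2)[f(x₀) + 2f(x₁) + 2f(x₂) + ... + f(xₙ)]

x_0 = 1.0000, f(x_0) = 0.500000, coefficient = 1
x_1 = 1.4167, f(x_1) = 0.413793, coefficient = 2
x_2 = 1.8333, f(x_2) = 0.352941, coefficient = 2
x_3 = 2.2500, f(x_3) = 0.307692, coefficient = 2
x_4 = 2.6667, f(x_4) = 0.272727, coefficient = 2
x_5 = 3.0833, f(x_5) = 0.244898, coefficient = 2
x_6 = 3.5000, f(x_6) = 0.222222, coefficient = 1

I ≈ (0.416667/2) × 3.906326 = 0.813818
Exact value: 0.810930
Error: 0.002888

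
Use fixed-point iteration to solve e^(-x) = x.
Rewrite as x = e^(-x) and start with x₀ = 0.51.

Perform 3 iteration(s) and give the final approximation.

Equation: e^(-x) = x
Fixed-point form: x = e^(-x)
x₀ = 0.51

x_1 = g(0.510000) = 0.600496
x_2 = g(0.600496) = 0.548540
x_3 = g(0.548540) = 0.577793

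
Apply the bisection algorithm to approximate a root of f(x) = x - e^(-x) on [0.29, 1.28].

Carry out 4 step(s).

f(x) = x - e^(-x)
Initial interval: [0.29, 1.28]

Iteration 1:
  c_1 = (0.290000 + 1.280000)/2 = 0.785000
  f(c_1) = f(0.785000) = 0.328880
  f(a) × f(c) < 0, new interval: [0.290000, 0.785000]
Iteration 2:
  c_2 = (0.290000 + 0.785000)/2 = 0.537500
  f(c_2) = f(0.537500) = -0.046707
  f(a) × f(c) ≥ 0, new interval: [0.537500, 0.785000]
Iteration 3:
  c_3 = (0.537500 + 0.785000)/2 = 0.661250
  f(c_3) = f(0.661250) = 0.145044
  f(a) × f(c) < 0, new interval: [0.537500, 0.661250]
Iteration 4:
  c_4 = (0.537500 + 0.661250)/2 = 0.599375
  f(c_4) = f(0.599375) = 0.050220
  f(a) × f(c) < 0, new interval: [0.537500, 0.599375]

After 4 iteration(s), the approximation is c_4 = 0.599375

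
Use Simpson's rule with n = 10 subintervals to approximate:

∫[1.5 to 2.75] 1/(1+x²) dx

f(x) = 1/(1+x²)
a = 1.5, b = 2.75, n = 10
h = (b - a)/n = 0.125000

Simpson's rule: (h/3)[f(x₀) + 4f(x₁) + 2f(x₂) + ... + f(xₙ)]

x_0 = 1.5000, f(x_0) = 0.307692, coefficient = 1
x_1 = 1.6250, f(x_1) = 0.274678, coefficient = 4
x_2 = 1.7500, f(x_2) = 0.246154, coefficient = 2
x_3 = 1.8750, f(x_3) = 0.221453, coefficient = 4
x_4 = 2.0000, f(x_4) = 0.200000, coefficient = 2
x_5 = 2.1250, f(x_5) = 0.181303, coefficient = 4
x_6 = 2.2500, f(x_6) = 0.164948, coefficient = 2
x_7 = 2.3750, f(x_7) = 0.150588, coefficient = 4
x_8 = 2.5000, f(x_8) = 0.137931, coefficient = 2
x_9 = 2.6250, f(x_9) = 0.126733, coefficient = 4
x_10 = 2.7500, f(x_10) = 0.116788, coefficient = 1

I ≈ (0.125000/3) × 5.741569 = 0.239232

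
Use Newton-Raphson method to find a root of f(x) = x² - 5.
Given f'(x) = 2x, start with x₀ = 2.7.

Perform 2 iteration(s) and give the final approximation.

f(x) = x² - 5
f'(x) = 2x
x₀ = 2.7

Newton-Raphson formula: x_{n+1} = x_n - f(x_n)/f'(x_n)

Iteration 1:
  f(2.700000) = 2.290000
  f'(2.700000) = 5.400000
  x_1 = 2.700000 - 2.290000/5.400000 = 2.275926
Iteration 2:
  f(2.275926) = 0.179839
  f'(2.275926) = 4.551852
  x_2 = 2.275926 - 0.179839/4.551852 = 2.236417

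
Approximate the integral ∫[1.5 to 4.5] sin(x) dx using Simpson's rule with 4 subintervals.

f(x) = sin(x)
a = 1.5, b = 4.5, n = 4
h = (b - a)/n = 0.750000

Simpson's rule: (h/3)[f(x₀) + 4f(x₁) + 2f(x₂) + ... + f(xₙ)]

x_0 = 1.5000, f(x_0) = 0.997495, coefficient = 1
x_1 = 2.2500, f(x_1) = 0.778073, coefficient = 4
x_2 = 3.0000, f(x_2) = 0.141120, coefficient = 2
x_3 = 3.7500, f(x_3) = -0.571561, coefficient = 4
x_4 = 4.5000, f(x_4) = -0.977530, coefficient = 1

I ≈ (0.750000/3) × 1.128252 = 0.282063
Exact value: 0.281533
Error: 0.000530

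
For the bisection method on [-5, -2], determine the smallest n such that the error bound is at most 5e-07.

We need (b-a)/2^n ≤ 5e-07
(-2 - (-5))/2^n ≤ 5e-07
3/2^n ≤ 5e-07
2^n ≥ 6000000
n ≥ log₂(6000000) = 22.52
n ≥ 23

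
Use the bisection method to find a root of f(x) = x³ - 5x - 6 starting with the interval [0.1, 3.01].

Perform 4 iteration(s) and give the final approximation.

f(x) = x³ - 5x - 6
Initial interval: [0.1, 3.01]

Iteration 1:
  c_1 = (0.100000 + 3.010000)/2 = 1.555000
  f(c_1) = f(1.555000) = -10.014971
  f(a) × f(c) ≥ 0, new interval: [1.555000, 3.010000]
Iteration 2:
  c_2 = (1.555000 + 3.010000)/2 = 2.282500
  f(c_2) = f(2.282500) = -5.521117
  f(a) × f(c) ≥ 0, new interval: [2.282500, 3.010000]
Iteration 3:
  c_3 = (2.282500 + 3.010000)/2 = 2.646250
  f(c_3) = f(2.646250) = -0.700516
  f(a) × f(c) ≥ 0, new interval: [2.646250, 3.010000]
Iteration 4:
  c_4 = (2.646250 + 3.010000)/2 = 2.828125
  f(c_4) = f(2.828125) = 2.479542
  f(a) × f(c) < 0, new interval: [2.646250, 2.828125]

After 4 iteration(s), the approximation is c_4 = 2.828125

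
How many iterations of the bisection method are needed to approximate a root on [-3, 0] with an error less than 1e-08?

We need (b-a)/2^n ≤ 1e-08
(0 - (-3))/2^n ≤ 1e-08
3/2^n ≤ 1e-08
2^n ≥ 300000000
n ≥ log₂(300000000) = 28.16
n ≥ 29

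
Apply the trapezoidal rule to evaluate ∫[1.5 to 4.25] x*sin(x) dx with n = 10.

f(x) = x*sin(x)
a = 1.5, b = 4.25, n = 10
h = (b - a)/n = 0.275000

Trapezoidal rule: (h/2)[f(x₀) + 2f(x₁) + 2f(x₂) + ... + f(xₙ)]

x_0 = 1.5000, f(x_0) = 1.496242, coefficient = 1
x_1 = 1.7750, f(x_1) = 1.738120, coefficient = 2
x_2 = 2.0500, f(x_2) = 1.819093, coefficient = 2
x_3 = 2.3250, f(x_3) = 1.694500, coefficient = 2
x_4 = 2.6000, f(x_4) = 1.340304, coefficient = 2
x_5 = 2.8750, f(x_5) = 0.757407, coefficient = 2
x_6 = 3.1500, f(x_6) = -0.026483, coefficient = 2
x_7 = 3.4250, f(x_7) = -0.957728, coefficient = 2
x_8 = 3.7000, f(x_8) = -1.960394, coefficient = 2
x_9 = 3.9750, f(x_9) = -2.942401, coefficient = 2
x_10 = 4.2500, f(x_10) = -3.803705, coefficient = 1

I ≈ (0.275000/2) × 0.617374 = 0.084889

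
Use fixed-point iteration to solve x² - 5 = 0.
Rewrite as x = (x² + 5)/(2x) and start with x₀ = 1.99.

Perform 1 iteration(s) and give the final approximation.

Equation: x² - 5 = 0
Fixed-point form: x = (x² + 5)/(2x)
x₀ = 1.99

x_1 = g(1.990000) = 2.251281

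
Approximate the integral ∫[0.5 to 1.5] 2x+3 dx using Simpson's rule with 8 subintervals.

f(x) = 2x+3
a = 0.5, b = 1.5, n = 8
h = (b - a)/n = 0.125000

Simpson's rule: (h/3)[f(x₀) + 4f(x₁) + 2f(x₂) + ... + f(xₙ)]

x_0 = 0.5000, f(x_0) = 4.000000, coefficient = 1
x_1 = 0.6250, f(x_1) = 4.250000, coefficient = 4
x_2 = 0.7500, f(x_2) = 4.500000, coefficient = 2
x_3 = 0.8750, f(x_3) = 4.750000, coefficient = 4
x_4 = 1.0000, f(x_4) = 5.000000, coefficient = 2
x_5 = 1.1250, f(x_5) = 5.250000, coefficient = 4
x_6 = 1.2500, f(x_6) = 5.500000, coefficient = 2
x_7 = 1.3750, f(x_7) = 5.750000, coefficient = 4
x_8 = 1.5000, f(x_8) = 6.000000, coefficient = 1

I ≈ (0.125000/3) × 120.000000 = 5.000000
Exact value: 5.000000
Error: 0.000000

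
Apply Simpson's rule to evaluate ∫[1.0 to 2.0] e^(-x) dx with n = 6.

f(x) = e^(-x)
a = 1.0, b = 2.0, n = 6
h = (b - a)/n = 0.166667

Simpson's rule: (h/3)[f(x₀) + 4f(x₁) + 2f(x₂) + ... + f(xₙ)]

x_0 = 1.0000, f(x_0) = 0.367879, coefficient = 1
x_1 = 1.1667, f(x_1) = 0.311403, coefficient = 4
x_2 = 1.3333, f(x_2) = 0.263597, coefficient = 2
x_3 = 1.5000, f(x_3) = 0.223130, coefficient = 4
x_4 = 1.6667, f(x_4) = 0.188876, coefficient = 2
x_5 = 1.8333, f(x_5) = 0.159880, coefficient = 4
x_6 = 2.0000, f(x_6) = 0.135335, coefficient = 1

I ≈ (0.166667/3) × 4.185813 = 0.232545
Exact value: 0.232544
Error: 0.000001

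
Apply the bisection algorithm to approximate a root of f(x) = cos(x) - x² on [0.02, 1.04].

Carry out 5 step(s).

f(x) = cos(x) - x²
Initial interval: [0.02, 1.04]

Iteration 1:
  c_1 = (0.020000 + 1.040000)/2 = 0.530000
  f(c_1) = f(0.530000) = 0.581907
  f(a) × f(c) ≥ 0, new interval: [0.530000, 1.040000]
Iteration 2:
  c_2 = (0.530000 + 1.040000)/2 = 0.785000
  f(c_2) = f(0.785000) = 0.091163
  f(a) × f(c) ≥ 0, new interval: [0.785000, 1.040000]
Iteration 3:
  c_3 = (0.785000 + 1.040000)/2 = 0.912500
  f(c_3) = f(0.912500) = -0.220886
  f(a) × f(c) < 0, new interval: [0.785000, 0.912500]
Iteration 4:
  c_4 = (0.785000 + 0.912500)/2 = 0.848750
  f(c_4) = f(0.848750) = -0.059455
  f(a) × f(c) < 0, new interval: [0.785000, 0.848750]
Iteration 5:
  c_5 = (0.785000 + 0.848750)/2 = 0.816875
  f(c_5) = f(0.816875) = 0.017218
  f(a) × f(c) ≥ 0, new interval: [0.816875, 0.848750]

After 5 iteration(s), the approximation is c_5 = 0.816875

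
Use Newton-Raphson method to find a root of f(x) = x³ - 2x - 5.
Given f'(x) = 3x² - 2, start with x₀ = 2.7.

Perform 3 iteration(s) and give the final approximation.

f(x) = x³ - 2x - 5
f'(x) = 3x² - 2
x₀ = 2.7

Newton-Raphson formula: x_{n+1} = x_n - f(x_n)/f'(x_n)

Iteration 1:
  f(2.700000) = 9.283000
  f'(2.700000) = 19.870000
  x_1 = 2.700000 - 9.283000/19.870000 = 2.232813
Iteration 2:
  f(2.232813) = 1.665964
  f'(2.232813) = 12.956366
  x_2 = 2.232813 - 1.665964/12.956366 = 2.104231
Iteration 3:
  f(2.104231) = 0.108623
  f'(2.104231) = 11.283360
  x_3 = 2.104231 - 0.108623/11.283360 = 2.094604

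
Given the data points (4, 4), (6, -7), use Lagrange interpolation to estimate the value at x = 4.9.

Lagrange interpolation formula:
P(x) = Σ yᵢ × Lᵢ(x)
where Lᵢ(x) = Π_{j≠i} (x - xⱼ)/(xᵢ - xⱼ)

L_0(4.9) = (4.9 - 6)/(4 - 6) = 0.550000
L_1(4.9) = (4.9 - 4)/(6 - 4) = 0.450000

P(4.9) = 4×L_0(4.9) + (-7)×L_1(4.9)
P(4.9) = -0.950000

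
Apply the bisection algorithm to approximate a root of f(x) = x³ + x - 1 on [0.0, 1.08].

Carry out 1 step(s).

f(x) = x³ + x - 1
Initial interval: [0.0, 1.08]

Iteration 1:
  c_1 = (0.000000 + 1.080000)/2 = 0.540000
  f(c_1) = f(0.540000) = -0.302536
  f(a) × f(c) ≥ 0, new interval: [0.540000, 1.080000]

After 1 iteration(s), the approximation is c_1 = 0.540000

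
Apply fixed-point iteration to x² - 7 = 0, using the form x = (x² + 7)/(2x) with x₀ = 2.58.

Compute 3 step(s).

Equation: x² - 7 = 0
Fixed-point form: x = (x² + 7)/(2x)
x₀ = 2.58

x_1 = g(2.580000) = 2.646589
x_2 = g(2.646589) = 2.645751
x_3 = g(2.645751) = 2.645751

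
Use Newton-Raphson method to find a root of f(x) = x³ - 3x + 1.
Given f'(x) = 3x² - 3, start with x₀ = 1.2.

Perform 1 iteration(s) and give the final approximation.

f(x) = x³ - 3x + 1
f'(x) = 3x² - 3
x₀ = 1.2

Newton-Raphson formula: x_{n+1} = x_n - f(x_n)/f'(x_n)

Iteration 1:
  f(1.200000) = -0.872000
  f'(1.200000) = 1.320000
  x_1 = 1.200000 - (-0.872000)/1.320000 = 1.860606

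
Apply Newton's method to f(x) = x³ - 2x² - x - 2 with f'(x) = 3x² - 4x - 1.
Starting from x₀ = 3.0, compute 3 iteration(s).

f(x) = x³ - 2x² - x - 2
f'(x) = 3x² - 4x - 1
x₀ = 3.0

Newton-Raphson formula: x_{n+1} = x_n - f(x_n)/f'(x_n)

Iteration 1:
  f(3.000000) = 4.000000
  f'(3.000000) = 14.000000
  x_1 = 3.000000 - 4.000000/14.000000 = 2.714286
Iteration 2:
  f(2.714286) = 0.548105
  f'(2.714286) = 10.244898
  x_2 = 2.714286 - 0.548105/10.244898 = 2.660785
Iteration 3:
  f(2.660785) = 0.017429
  f'(2.660785) = 9.596196
  x_3 = 2.660785 - 0.017429/9.596196 = 2.658969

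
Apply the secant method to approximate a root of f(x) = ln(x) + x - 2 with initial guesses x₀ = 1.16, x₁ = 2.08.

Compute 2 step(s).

f(x) = ln(x) + x - 2
x₀ = 1.16, x₁ = 2.08

Secant formula: x_{n+1} = x_n - f(x_n)(x_n - x_{n-1})/(f(x_n) - f(x_{n-1}))

Iteration 1:
  f(1.160000) = -0.691580
  f(2.080000) = 0.812368
  x_2 = 2.080000 - 0.812368×(2.080000 - 1.160000)/(0.812368 - (-0.691580))
       = 1.583056
Iteration 2:
  f(2.080000) = 0.812368
  f(1.583056) = 0.042413
  x_3 = 1.583056 - 0.042413×(1.583056 - 2.080000)/(0.042413 - 0.812368)
       = 1.555682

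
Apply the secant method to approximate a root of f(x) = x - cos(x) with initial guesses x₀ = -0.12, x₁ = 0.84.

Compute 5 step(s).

f(x) = x - cos(x)
x₀ = -0.12, x₁ = 0.84

Secant formula: x_{n+1} = x_n - f(x_n)(x_n - x_{n-1})/(f(x_n) - f(x_{n-1}))

Iteration 1:
  f(-0.120000) = -1.112809
  f(0.840000) = 0.172537
  x_2 = 0.840000 - 0.172537×(0.840000 - (-0.120000))/(0.172537 - (-1.112809))
       = 0.711135
Iteration 2:
  f(0.840000) = 0.172537
  f(0.711135) = -0.046486
  x_3 = 0.711135 - (-0.046486)×(0.711135 - 0.840000)/(-0.046486 - 0.172537)
       = 0.738486
Iteration 3:
  f(0.711135) = -0.046486
  f(0.738486) = -0.001003
  x_4 = 0.738486 - (-0.001003)×(0.738486 - 0.711135)/(-0.001003 - (-0.046486))
       = 0.739089
Iteration 4:
  f(0.738486) = -0.001003
  f(0.739089) = 0.000006
  x_5 = 0.739089 - 0.000006×(0.739089 - 0.738486)/(0.000006 - (-0.001003))
       = 0.739085
Iteration 5:
  f(0.739089) = 0.000006
  f(0.739085) = 0.000000
  x_6 = 0.739085 - 0.000000×(0.739085 - 0.739089)/(0.000000 - 0.000006)
       = 0.739085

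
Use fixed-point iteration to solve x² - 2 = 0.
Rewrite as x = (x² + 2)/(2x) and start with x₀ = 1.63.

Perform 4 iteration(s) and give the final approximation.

Equation: x² - 2 = 0
Fixed-point form: x = (x² + 2)/(2x)
x₀ = 1.63

x_1 = g(1.630000) = 1.428497
x_2 = g(1.428497) = 1.414285
x_3 = g(1.414285) = 1.414214
x_4 = g(1.414214) = 1.414214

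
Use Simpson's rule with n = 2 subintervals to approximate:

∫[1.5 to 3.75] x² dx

f(x) = x²
a = 1.5, b = 3.75, n = 2
h = (b - a)/n = 1.125000

Simpson's rule: (h/3)[f(x₀) + 4f(x₁) + 2f(x₂) + ... + f(xₙ)]

x_0 = 1.5000, f(x_0) = 2.250000, coefficient = 1
x_1 = 2.6250, f(x_1) = 6.890625, coefficient = 4
x_2 = 3.7500, f(x_2) = 14.062500, coefficient = 1

I ≈ (1.125000/3) × 43.875000 = 16.453125
Exact value: 16.453125
Error: 0.000000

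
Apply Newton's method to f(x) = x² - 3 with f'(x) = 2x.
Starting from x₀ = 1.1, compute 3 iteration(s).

f(x) = x² - 3
f'(x) = 2x
x₀ = 1.1

Newton-Raphson formula: x_{n+1} = x_n - f(x_n)/f'(x_n)

Iteration 1:
  f(1.100000) = -1.790000
  f'(1.100000) = 2.200000
  x_1 = 1.100000 - (-1.790000)/2.200000 = 1.913636
Iteration 2:
  f(1.913636) = 0.662004
  f'(1.913636) = 3.827273
  x_2 = 1.913636 - 0.662004/3.827273 = 1.740666
Iteration 3:
  f(1.740666) = 0.029919
  f'(1.740666) = 3.481332
  x_3 = 1.740666 - 0.029919/3.481332 = 1.732072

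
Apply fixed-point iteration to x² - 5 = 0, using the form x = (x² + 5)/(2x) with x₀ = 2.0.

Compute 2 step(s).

Equation: x² - 5 = 0
Fixed-point form: x = (x² + 5)/(2x)
x₀ = 2.0

x_1 = g(2.000000) = 2.250000
x_2 = g(2.250000) = 2.236111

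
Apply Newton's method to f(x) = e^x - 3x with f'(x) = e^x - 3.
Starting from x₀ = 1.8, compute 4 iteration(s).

f(x) = e^x - 3x
f'(x) = e^x - 3
x₀ = 1.8

Newton-Raphson formula: x_{n+1} = x_n - f(x_n)/f'(x_n)

Iteration 1:
  f(1.800000) = 0.649647
  f'(1.800000) = 3.049647
  x_1 = 1.800000 - 0.649647/3.049647 = 1.586976
Iteration 2:
  f(1.586976) = 0.128015
  f'(1.586976) = 1.888943
  x_2 = 1.586976 - 0.128015/1.888943 = 1.519206
Iteration 3:
  f(1.519206) = 0.010978
  f'(1.519206) = 1.568595
  x_3 = 1.519206 - 0.010978/1.568595 = 1.512207
Iteration 4:
  f(1.512207) = 0.000112
  f'(1.512207) = 1.536733
  x_4 = 1.512207 - 0.000112/1.536733 = 1.512135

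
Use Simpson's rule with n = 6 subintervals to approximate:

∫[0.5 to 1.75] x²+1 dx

f(x) = x²+1
a = 0.5, b = 1.75, n = 6
h = (b - a)/n = 0.208333

Simpson's rule: (h/3)[f(x₀) + 4f(x₁) + 2f(x₂) + ... + f(xₙ)]

x_0 = 0.5000, f(x_0) = 1.250000, coefficient = 1
x_1 = 0.7083, f(x_1) = 1.501736, coefficient = 4
x_2 = 0.9167, f(x_2) = 1.840278, coefficient = 2
x_3 = 1.1250, f(x_3) = 2.265625, coefficient = 4
x_4 = 1.3333, f(x_4) = 2.777778, coefficient = 2
x_5 = 1.5417, f(x_5) = 3.376736, coefficient = 4
x_6 = 1.7500, f(x_6) = 4.062500, coefficient = 1

I ≈ (0.208333/3) × 43.125000 = 2.994792
Exact value: 2.994792
Error: 0.000000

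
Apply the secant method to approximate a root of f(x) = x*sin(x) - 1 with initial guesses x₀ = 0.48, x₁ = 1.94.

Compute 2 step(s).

f(x) = x*sin(x) - 1
x₀ = 0.48, x₁ = 1.94

Secant formula: x_{n+1} = x_n - f(x_n)(x_n - x_{n-1})/(f(x_n) - f(x_{n-1}))

Iteration 1:
  f(0.480000) = -0.778346
  f(1.940000) = 0.809273
  x_2 = 1.940000 - 0.809273×(1.940000 - 0.480000)/(0.809273 - (-0.778346))
       = 1.195779
Iteration 2:
  f(1.940000) = 0.809273
  f(1.195779) = 0.112675
  x_3 = 1.195779 - 0.112675×(1.195779 - 1.940000)/(0.112675 - 0.809273)
       = 1.075402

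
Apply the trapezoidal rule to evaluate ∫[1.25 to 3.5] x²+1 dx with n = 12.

f(x) = x²+1
a = 1.25, b = 3.5, n = 12
h = (b - a)/n = 0.187500

Trapezoidal rule: (h/2)[f(x₀) + 2f(x₁) + 2f(x₂) + ... + f(xₙ)]

x_0 = 1.2500, f(x_0) = 2.562500, coefficient = 1
x_1 = 1.4375, f(x_1) = 3.066406, coefficient = 2
x_2 = 1.6250, f(x_2) = 3.640625, coefficient = 2
x_3 = 1.8125, f(x_3) = 4.285156, coefficient = 2
x_4 = 2.0000, f(x_4) = 5.000000, coefficient = 2
x_5 = 2.1875, f(x_5) = 5.785156, coefficient = 2
x_6 = 2.3750, f(x_6) = 6.640625, coefficient = 2
x_7 = 2.5625, f(x_7) = 7.566406, coefficient = 2
x_8 = 2.7500, f(x_8) = 8.562500, coefficient = 2
x_9 = 2.9375, f(x_9) = 9.628906, coefficient = 2
x_10 = 3.1250, f(x_10) = 10.765625, coefficient = 2
x_11 = 3.3125, f(x_11) = 11.972656, coefficient = 2
x_12 = 3.5000, f(x_12) = 13.250000, coefficient = 1

I ≈ (0.187500/2) × 169.640625 = 15.903809
Exact value: 15.890625
Error: 0.013184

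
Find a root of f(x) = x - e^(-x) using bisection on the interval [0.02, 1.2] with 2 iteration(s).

f(x) = x - e^(-x)
Initial interval: [0.02, 1.2]

Iteration 1:
  c_1 = (0.020000 + 1.200000)/2 = 0.610000
  f(c_1) = f(0.610000) = 0.066649
  f(a) × f(c) < 0, new interval: [0.020000, 0.610000]
Iteration 2:
  c_2 = (0.020000 + 0.610000)/2 = 0.315000
  f(c_2) = f(0.315000) = -0.414789
  f(a) × f(c) ≥ 0, new interval: [0.315000, 0.610000]

After 2 iteration(s), the approximation is c_2 = 0.315000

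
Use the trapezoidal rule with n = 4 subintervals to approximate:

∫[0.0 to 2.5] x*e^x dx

f(x) = x*e^x
a = 0.0, b = 2.5, n = 4
h = (b - a)/n = 0.625000

Trapezoidal rule: (h/2)[f(x₀) + 2f(x₁) + 2f(x₂) + ... + f(xₙ)]

x_0 = 0.0000, f(x_0) = 0.000000, coefficient = 1
x_1 = 0.6250, f(x_1) = 1.167654, coefficient = 2
x_2 = 1.2500, f(x_2) = 4.362929, coefficient = 2
x_3 = 1.8750, f(x_3) = 12.226536, coefficient = 2
x_4 = 2.5000, f(x_4) = 30.456235, coefficient = 1

I ≈ (0.625000/2) × 65.970471 = 20.615772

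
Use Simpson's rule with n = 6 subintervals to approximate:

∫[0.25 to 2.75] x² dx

f(x) = x²
a = 0.25, b = 2.75, n = 6
h = (b - a)/n = 0.416667

Simpson's rule: (h/3)[f(x₀) + 4f(x₁) + 2f(x₂) + ... + f(xₙ)]

x_0 = 0.2500, f(x_0) = 0.062500, coefficient = 1
x_1 = 0.6667, f(x_1) = 0.444444, coefficient = 4
x_2 = 1.0833, f(x_2) = 1.173611, coefficient = 2
x_3 = 1.5000, f(x_3) = 2.250000, coefficient = 4
x_4 = 1.9167, f(x_4) = 3.673611, coefficient = 2
x_5 = 2.3333, f(x_5) = 5.444444, coefficient = 4
x_6 = 2.7500, f(x_6) = 7.562500, coefficient = 1

I ≈ (0.416667/3) × 49.875000 = 6.927083
Exact value: 6.927083
Error: 0.000000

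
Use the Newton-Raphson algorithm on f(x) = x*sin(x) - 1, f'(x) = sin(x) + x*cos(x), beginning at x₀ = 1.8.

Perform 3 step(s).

f(x) = x*sin(x) - 1
f'(x) = sin(x) + x*cos(x)
x₀ = 1.8

Newton-Raphson formula: x_{n+1} = x_n - f(x_n)/f'(x_n)

Iteration 1:
  f(1.800000) = 0.752926
  f'(1.800000) = 0.564884
  x_1 = 1.800000 - 0.752926/0.564884 = 0.467114
Iteration 2:
  f(0.467114) = -0.789653
  f'(0.467114) = 0.867384
  x_2 = 0.467114 - (-0.789653)/0.867384 = 1.377499
Iteration 3:
  f(1.377499) = 0.351844
  f'(1.377499) = 1.245988
  x_3 = 1.377499 - 0.351844/1.245988 = 1.095117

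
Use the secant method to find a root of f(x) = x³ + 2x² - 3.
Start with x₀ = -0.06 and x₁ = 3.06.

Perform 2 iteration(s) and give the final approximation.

f(x) = x³ + 2x² - 3
x₀ = -0.06, x₁ = 3.06

Secant formula: x_{n+1} = x_n - f(x_n)(x_n - x_{n-1})/(f(x_n) - f(x_{n-1}))

Iteration 1:
  f(-0.060000) = -2.993016
  f(3.060000) = 44.379816
  x_2 = 3.060000 - 44.379816×(3.060000 - (-0.060000))/(44.379816 - (-2.993016))
       = 0.137122
Iteration 2:
  f(3.060000) = 44.379816
  f(0.137122) = -2.959817
  x_3 = 0.137122 - (-2.959817)×(0.137122 - 3.060000)/(-2.959817 - 44.379816)
       = 0.319869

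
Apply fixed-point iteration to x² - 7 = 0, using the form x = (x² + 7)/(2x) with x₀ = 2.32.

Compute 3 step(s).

Equation: x² - 7 = 0
Fixed-point form: x = (x² + 7)/(2x)
x₀ = 2.32

x_1 = g(2.320000) = 2.668621
x_2 = g(2.668621) = 2.645849
x_3 = g(2.645849) = 2.645751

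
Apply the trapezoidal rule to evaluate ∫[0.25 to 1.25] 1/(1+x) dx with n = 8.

f(x) = 1/(1+x)
a = 0.25, b = 1.25, n = 8
h = (b - a)/n = 0.125000

Trapezoidal rule: (h/2)[f(x₀) + 2f(x₁) + 2f(x₂) + ... + f(xₙ)]

x_0 = 0.2500, f(x_0) = 0.800000, coefficient = 1
x_1 = 0.3750, f(x_1) = 0.727273, coefficient = 2
x_2 = 0.5000, f(x_2) = 0.666667, coefficient = 2
x_3 = 0.6250, f(x_3) = 0.615385, coefficient = 2
x_4 = 0.7500, f(x_4) = 0.571429, coefficient = 2
x_5 = 0.8750, f(x_5) = 0.533333, coefficient = 2
x_6 = 1.0000, f(x_6) = 0.500000, coefficient = 2
x_7 = 1.1250, f(x_7) = 0.470588, coefficient = 2
x_8 = 1.2500, f(x_8) = 0.444444, coefficient = 1

I ≈ (0.125000/2) × 9.413793 = 0.588362
Exact value: 0.587787
Error: 0.000575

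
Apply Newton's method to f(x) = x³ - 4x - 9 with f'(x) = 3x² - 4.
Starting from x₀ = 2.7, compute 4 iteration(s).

f(x) = x³ - 4x - 9
f'(x) = 3x² - 4
x₀ = 2.7

Newton-Raphson formula: x_{n+1} = x_n - f(x_n)/f'(x_n)

Iteration 1:
  f(2.700000) = -0.117000
  f'(2.700000) = 17.870000
  x_1 = 2.700000 - (-0.117000)/17.870000 = 2.706547
Iteration 2:
  f(2.706547) = 0.000348
  f'(2.706547) = 17.976195
  x_2 = 2.706547 - 0.000348/17.976195 = 2.706528
Iteration 3:
  f(2.706528) = 0.000000
  f'(2.706528) = 17.975881
  x_3 = 2.706528 - 0.000000/17.975881 = 2.706528
Iteration 4:
  f(2.706528) = 0.000000
  f'(2.706528) = 17.975881
  x_4 = 2.706528 - 0.000000/17.975881 = 2.706528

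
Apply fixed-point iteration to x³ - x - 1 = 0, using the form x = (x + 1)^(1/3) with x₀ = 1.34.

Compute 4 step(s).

Equation: x³ - x - 1 = 0
Fixed-point form: x = (x + 1)^(1/3)
x₀ = 1.34

x_1 = g(1.340000) = 1.327614
x_2 = g(1.327614) = 1.325268
x_3 = g(1.325268) = 1.324822
x_4 = g(1.324822) = 1.324738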